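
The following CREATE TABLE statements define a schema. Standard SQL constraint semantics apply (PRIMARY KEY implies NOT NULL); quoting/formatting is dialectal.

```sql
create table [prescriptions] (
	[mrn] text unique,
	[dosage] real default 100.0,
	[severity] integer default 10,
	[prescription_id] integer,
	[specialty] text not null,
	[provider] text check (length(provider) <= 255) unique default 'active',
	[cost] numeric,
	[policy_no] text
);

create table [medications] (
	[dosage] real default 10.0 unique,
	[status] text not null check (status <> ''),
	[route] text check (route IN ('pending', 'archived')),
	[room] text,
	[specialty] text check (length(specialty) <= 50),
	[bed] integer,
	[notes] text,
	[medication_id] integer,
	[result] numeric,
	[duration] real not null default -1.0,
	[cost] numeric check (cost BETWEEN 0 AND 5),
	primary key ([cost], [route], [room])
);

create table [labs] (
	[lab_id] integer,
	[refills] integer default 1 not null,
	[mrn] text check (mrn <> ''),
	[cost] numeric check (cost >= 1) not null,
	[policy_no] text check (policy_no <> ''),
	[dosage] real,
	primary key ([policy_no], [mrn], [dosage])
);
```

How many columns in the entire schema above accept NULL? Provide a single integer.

prescriptions: 7 nullable (mrn, dosage, severity, prescription_id, provider, cost, policy_no — PK none and explicit NOT NULL columns excluded).
medications: 6 nullable (dosage, specialty, bed, notes, medication_id, result — PK (cost, route, room) and explicit NOT NULL columns excluded).
labs: 1 nullable (lab_id — PK (policy_no, mrn, dosage) and explicit NOT NULL columns excluded).
Total: 7 + 6 + 1 = 14.

14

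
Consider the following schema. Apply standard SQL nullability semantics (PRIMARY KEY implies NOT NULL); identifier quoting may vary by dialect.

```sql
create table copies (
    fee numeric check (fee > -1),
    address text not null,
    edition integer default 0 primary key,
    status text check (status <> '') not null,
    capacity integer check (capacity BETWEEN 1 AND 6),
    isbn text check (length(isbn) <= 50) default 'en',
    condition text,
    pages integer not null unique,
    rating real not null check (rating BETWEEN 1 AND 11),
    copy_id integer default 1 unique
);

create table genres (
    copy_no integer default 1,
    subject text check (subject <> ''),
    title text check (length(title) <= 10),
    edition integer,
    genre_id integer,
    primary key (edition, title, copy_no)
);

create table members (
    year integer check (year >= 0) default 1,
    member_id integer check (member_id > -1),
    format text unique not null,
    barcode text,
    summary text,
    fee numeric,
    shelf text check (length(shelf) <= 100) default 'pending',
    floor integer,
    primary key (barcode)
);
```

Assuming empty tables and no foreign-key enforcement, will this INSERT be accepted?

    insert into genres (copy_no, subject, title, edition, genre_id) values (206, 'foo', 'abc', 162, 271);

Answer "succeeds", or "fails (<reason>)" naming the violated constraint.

succeeds

NOT NULL columns: copy_no is supplied; edition is supplied; title is supplied.
CHECK constraints: 'foo' satisfies (subject <> ''); 'abc' satisfies (length(title) <= 10).
No constraint is violated.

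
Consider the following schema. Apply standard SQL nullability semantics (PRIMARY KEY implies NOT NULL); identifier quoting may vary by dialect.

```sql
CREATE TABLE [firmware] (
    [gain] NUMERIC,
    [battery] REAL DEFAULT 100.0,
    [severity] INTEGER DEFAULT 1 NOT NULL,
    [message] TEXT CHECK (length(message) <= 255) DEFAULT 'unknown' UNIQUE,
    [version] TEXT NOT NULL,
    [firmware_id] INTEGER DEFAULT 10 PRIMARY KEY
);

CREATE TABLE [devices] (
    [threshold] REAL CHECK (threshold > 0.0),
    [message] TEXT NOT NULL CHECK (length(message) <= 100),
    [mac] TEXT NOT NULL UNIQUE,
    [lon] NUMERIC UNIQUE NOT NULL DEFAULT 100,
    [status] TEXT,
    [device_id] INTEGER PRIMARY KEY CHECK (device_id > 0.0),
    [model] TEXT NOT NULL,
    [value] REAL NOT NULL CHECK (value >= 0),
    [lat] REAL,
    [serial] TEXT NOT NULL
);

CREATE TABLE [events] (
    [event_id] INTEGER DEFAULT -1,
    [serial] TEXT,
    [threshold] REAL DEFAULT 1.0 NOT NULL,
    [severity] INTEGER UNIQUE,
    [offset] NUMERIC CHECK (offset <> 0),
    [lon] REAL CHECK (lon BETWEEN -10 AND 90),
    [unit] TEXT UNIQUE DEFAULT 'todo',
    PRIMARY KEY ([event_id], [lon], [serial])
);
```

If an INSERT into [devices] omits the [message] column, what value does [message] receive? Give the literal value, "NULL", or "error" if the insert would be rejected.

error

message has no DEFAULT clause.
Omitting it would insert NULL, but it is declared NOT NULL, so the INSERT fails.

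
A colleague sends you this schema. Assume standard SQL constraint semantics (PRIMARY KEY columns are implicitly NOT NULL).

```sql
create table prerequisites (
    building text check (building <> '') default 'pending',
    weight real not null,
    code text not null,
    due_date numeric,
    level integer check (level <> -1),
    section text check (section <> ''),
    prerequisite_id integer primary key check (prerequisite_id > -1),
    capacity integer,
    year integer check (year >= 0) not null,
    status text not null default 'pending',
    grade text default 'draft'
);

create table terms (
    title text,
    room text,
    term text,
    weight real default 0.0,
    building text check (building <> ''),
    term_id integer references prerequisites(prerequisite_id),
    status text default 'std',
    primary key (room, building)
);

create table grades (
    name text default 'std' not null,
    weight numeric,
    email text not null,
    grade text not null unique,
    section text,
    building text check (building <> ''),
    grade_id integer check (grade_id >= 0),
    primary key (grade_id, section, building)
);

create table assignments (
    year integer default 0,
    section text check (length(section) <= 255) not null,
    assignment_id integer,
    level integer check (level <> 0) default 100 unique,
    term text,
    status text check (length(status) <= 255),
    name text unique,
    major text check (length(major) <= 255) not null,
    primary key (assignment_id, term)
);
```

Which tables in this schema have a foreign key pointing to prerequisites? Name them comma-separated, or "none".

terms

- terms.term_id references prerequisites(prerequisite_id).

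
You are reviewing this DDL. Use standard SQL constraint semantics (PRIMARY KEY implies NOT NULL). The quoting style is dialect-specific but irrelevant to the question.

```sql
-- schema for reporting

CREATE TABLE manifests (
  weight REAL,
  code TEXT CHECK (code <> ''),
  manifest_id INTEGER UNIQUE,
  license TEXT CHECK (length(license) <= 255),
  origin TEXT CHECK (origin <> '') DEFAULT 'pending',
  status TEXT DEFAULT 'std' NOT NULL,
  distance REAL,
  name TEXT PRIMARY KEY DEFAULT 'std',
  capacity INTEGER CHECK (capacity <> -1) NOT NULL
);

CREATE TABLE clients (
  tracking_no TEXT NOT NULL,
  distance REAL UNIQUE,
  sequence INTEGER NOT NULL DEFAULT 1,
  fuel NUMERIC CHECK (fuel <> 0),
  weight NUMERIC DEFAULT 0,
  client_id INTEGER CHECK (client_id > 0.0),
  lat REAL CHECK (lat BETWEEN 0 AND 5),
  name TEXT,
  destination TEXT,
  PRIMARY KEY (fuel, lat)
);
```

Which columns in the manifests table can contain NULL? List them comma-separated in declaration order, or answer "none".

- weight: no NOT NULL constraint applies → nullable.
- code: CHECK does not forbid NULL (a CHECK constraint passes when its expression is NULL) → nullable.
- manifest_id: UNIQUE does not imply NOT NULL → nullable.
- license: CHECK does not forbid NULL (a CHECK constraint passes when its expression is NULL) → nullable.
- origin: CHECK does not forbid NULL (a CHECK constraint passes when its expression is NULL) → nullable.
- status: declared NOT NULL → not nullable.
- distance: no NOT NULL constraint applies → nullable.
- name: part of the PRIMARY KEY, which implies NOT NULL → not nullable.
- capacity: declared NOT NULL → not nullable.

weight, code, manifest_id, license, origin, distance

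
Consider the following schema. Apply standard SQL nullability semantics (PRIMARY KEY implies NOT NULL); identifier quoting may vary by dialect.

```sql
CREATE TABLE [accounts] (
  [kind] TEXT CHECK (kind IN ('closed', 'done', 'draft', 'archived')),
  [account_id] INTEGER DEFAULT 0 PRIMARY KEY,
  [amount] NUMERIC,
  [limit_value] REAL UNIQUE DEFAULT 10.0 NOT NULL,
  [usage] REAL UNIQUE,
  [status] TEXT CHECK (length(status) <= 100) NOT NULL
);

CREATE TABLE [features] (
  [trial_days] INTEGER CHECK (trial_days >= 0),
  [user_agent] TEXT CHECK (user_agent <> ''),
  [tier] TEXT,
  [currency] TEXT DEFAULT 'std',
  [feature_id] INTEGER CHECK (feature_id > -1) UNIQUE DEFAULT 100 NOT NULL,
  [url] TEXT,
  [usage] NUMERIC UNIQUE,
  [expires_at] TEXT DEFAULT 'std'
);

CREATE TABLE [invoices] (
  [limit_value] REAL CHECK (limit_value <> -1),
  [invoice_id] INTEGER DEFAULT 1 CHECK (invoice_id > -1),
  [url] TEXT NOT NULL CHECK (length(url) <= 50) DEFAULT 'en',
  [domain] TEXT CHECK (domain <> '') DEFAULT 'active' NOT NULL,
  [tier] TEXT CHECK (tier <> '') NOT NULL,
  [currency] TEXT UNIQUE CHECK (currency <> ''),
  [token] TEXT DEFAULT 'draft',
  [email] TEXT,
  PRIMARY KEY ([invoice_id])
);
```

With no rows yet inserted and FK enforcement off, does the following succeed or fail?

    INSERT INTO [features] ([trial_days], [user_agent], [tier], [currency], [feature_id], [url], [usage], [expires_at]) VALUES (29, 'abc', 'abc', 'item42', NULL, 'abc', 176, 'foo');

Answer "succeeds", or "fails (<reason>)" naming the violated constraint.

fails (NOT NULL on feature_id)

feature_id is explicitly set to NULL, but feature_id is declared NOT NULL.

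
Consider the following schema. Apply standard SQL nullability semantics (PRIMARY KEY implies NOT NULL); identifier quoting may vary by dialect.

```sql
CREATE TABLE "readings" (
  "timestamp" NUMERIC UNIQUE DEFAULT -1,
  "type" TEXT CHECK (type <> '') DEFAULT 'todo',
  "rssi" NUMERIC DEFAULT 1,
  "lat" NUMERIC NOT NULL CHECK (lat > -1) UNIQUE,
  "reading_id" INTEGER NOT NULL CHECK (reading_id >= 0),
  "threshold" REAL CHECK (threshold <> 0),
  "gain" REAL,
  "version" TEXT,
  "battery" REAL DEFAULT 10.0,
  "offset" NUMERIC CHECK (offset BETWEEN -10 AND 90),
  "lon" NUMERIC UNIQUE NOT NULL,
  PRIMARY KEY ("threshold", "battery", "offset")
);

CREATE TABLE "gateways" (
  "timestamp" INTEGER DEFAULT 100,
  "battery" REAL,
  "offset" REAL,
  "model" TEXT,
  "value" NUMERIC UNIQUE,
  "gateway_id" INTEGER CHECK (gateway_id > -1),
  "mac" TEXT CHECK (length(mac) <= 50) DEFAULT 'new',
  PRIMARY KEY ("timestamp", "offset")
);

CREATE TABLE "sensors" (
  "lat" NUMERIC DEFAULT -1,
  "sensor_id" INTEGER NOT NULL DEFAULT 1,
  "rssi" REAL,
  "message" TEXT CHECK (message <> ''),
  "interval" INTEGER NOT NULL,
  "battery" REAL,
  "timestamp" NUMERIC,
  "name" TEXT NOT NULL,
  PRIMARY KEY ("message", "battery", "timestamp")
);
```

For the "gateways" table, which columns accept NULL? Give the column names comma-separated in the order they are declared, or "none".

battery, model, value, gateway_id, mac

- timestamp: part of the PRIMARY KEY, which implies NOT NULL → not nullable.
- battery: no NOT NULL constraint applies → nullable.
- offset: part of the PRIMARY KEY, which implies NOT NULL → not nullable.
- model: no NOT NULL constraint applies → nullable.
- value: UNIQUE does not imply NOT NULL → nullable.
- gateway_id: CHECK does not forbid NULL (a CHECK constraint passes when its expression is NULL) → nullable.
- mac: CHECK does not forbid NULL (a CHECK constraint passes when its expression is NULL) → nullable.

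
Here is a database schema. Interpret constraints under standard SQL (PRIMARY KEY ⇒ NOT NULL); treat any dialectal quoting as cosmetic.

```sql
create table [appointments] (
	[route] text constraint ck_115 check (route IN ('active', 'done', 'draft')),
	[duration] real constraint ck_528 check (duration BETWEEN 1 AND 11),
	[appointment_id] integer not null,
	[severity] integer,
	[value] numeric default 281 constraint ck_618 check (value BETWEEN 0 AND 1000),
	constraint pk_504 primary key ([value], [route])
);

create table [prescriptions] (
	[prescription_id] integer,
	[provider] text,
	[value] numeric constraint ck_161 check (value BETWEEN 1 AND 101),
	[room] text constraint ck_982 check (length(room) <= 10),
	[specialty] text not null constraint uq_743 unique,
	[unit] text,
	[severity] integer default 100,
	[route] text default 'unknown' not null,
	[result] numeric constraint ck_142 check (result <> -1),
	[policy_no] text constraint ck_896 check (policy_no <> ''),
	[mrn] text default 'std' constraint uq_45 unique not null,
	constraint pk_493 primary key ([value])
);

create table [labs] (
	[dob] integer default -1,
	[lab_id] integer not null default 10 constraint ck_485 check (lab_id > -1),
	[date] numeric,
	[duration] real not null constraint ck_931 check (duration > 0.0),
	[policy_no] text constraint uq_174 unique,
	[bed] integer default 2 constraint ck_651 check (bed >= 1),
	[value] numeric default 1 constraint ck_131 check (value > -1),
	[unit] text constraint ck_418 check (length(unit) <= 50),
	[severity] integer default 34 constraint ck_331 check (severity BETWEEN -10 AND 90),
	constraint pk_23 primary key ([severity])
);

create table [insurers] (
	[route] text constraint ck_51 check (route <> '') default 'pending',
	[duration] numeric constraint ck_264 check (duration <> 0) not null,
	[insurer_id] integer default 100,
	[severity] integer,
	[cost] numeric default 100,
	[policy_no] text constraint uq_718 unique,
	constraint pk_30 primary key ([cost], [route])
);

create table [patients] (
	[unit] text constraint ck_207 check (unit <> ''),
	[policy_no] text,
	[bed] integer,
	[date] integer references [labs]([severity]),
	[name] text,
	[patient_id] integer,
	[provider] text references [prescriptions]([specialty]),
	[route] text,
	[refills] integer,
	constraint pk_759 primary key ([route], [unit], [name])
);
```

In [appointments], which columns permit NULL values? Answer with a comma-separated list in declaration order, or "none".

duration, severity

- route: part of the PRIMARY KEY, which implies NOT NULL → not nullable.
- duration: CHECK does not forbid NULL (a CHECK constraint passes when its expression is NULL) → nullable.
- appointment_id: declared NOT NULL → not nullable.
- severity: no NOT NULL constraint applies → nullable.
- value: part of the PRIMARY KEY, which implies NOT NULL → not nullable.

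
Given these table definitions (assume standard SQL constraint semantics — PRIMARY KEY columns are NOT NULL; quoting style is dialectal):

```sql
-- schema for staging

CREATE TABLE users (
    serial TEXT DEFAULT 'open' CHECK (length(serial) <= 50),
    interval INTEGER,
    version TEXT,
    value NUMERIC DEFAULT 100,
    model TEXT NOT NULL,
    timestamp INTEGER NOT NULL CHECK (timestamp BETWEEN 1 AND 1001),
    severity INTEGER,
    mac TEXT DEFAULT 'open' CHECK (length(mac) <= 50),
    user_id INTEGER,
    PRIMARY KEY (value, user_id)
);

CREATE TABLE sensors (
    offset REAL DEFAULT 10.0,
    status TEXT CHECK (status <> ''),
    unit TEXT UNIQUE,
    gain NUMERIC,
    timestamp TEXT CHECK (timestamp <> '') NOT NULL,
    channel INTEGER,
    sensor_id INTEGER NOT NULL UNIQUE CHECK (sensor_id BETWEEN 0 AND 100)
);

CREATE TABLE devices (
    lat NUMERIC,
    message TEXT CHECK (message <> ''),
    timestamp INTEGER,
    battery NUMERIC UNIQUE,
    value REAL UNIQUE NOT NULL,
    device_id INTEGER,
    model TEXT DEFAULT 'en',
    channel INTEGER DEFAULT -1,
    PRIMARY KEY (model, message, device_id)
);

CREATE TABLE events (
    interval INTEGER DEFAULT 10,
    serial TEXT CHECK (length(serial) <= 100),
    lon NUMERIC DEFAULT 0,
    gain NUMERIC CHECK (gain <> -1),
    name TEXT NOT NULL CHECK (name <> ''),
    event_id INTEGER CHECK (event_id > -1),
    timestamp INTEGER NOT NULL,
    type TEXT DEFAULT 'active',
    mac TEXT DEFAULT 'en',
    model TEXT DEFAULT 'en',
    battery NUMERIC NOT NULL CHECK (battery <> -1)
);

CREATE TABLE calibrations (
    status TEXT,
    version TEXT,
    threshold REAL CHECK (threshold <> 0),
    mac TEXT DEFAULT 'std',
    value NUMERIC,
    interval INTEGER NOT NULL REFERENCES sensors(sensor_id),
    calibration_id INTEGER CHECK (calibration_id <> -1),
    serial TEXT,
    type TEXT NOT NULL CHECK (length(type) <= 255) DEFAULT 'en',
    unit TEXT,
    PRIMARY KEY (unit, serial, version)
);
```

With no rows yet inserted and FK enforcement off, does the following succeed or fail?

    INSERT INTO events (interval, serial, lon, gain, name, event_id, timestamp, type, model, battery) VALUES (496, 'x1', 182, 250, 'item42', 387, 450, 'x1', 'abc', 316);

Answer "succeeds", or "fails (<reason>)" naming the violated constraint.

NOT NULL columns: battery is supplied; name is supplied; timestamp is supplied.
CHECK constraints: 'x1' satisfies (length(serial) <= 100); 250 satisfies (gain <> -1); 'item42' satisfies (name <> ''); 387 satisfies (event_id > -1); 316 satisfies (battery <> -1).
No constraint is violated.

succeeds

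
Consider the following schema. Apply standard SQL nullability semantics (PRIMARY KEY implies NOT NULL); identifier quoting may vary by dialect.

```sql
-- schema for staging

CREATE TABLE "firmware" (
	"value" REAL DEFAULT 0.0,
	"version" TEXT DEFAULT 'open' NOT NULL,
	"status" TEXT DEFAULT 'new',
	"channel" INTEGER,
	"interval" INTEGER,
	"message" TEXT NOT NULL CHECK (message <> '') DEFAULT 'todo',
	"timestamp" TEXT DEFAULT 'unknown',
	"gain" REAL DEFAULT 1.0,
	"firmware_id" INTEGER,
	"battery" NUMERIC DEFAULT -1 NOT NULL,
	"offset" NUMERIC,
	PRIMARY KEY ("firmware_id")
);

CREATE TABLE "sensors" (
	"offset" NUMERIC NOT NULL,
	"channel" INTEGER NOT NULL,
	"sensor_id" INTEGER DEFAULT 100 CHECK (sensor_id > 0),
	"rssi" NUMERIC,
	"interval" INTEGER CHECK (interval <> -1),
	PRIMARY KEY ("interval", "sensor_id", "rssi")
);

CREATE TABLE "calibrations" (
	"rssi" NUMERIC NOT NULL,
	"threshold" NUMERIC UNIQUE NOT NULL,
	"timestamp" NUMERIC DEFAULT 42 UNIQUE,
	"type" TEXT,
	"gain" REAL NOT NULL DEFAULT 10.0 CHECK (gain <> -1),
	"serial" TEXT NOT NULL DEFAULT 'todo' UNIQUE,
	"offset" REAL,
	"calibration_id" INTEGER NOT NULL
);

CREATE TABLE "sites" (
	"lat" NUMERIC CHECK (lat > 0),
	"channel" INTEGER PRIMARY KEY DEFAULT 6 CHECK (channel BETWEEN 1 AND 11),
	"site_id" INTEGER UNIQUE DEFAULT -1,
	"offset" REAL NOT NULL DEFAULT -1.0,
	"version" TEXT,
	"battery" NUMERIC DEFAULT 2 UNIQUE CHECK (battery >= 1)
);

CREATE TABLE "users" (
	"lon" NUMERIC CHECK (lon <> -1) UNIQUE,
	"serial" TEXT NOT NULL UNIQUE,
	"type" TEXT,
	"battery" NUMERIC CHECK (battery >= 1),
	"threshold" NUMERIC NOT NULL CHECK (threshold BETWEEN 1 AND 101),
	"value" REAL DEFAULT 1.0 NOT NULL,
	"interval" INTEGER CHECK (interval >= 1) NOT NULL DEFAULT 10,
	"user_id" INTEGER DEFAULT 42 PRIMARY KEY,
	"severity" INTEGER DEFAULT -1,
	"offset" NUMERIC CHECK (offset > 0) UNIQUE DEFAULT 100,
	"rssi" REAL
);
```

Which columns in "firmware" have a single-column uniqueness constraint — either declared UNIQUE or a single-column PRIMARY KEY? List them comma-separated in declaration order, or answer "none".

firmware_id

- value: no UNIQUE or single-column PK constraint.
- version: no UNIQUE or single-column PK constraint.
- status: no UNIQUE or single-column PK constraint.
- channel: no UNIQUE or single-column PK constraint.
- interval: no UNIQUE or single-column PK constraint.
- message: no UNIQUE or single-column PK constraint.
- timestamp: no UNIQUE or single-column PK constraint.
- gain: no UNIQUE or single-column PK constraint.
- firmware_id: single-column PRIMARY KEY → unique.
- battery: no UNIQUE or single-column PK constraint.
- offset: no UNIQUE or single-column PK constraint.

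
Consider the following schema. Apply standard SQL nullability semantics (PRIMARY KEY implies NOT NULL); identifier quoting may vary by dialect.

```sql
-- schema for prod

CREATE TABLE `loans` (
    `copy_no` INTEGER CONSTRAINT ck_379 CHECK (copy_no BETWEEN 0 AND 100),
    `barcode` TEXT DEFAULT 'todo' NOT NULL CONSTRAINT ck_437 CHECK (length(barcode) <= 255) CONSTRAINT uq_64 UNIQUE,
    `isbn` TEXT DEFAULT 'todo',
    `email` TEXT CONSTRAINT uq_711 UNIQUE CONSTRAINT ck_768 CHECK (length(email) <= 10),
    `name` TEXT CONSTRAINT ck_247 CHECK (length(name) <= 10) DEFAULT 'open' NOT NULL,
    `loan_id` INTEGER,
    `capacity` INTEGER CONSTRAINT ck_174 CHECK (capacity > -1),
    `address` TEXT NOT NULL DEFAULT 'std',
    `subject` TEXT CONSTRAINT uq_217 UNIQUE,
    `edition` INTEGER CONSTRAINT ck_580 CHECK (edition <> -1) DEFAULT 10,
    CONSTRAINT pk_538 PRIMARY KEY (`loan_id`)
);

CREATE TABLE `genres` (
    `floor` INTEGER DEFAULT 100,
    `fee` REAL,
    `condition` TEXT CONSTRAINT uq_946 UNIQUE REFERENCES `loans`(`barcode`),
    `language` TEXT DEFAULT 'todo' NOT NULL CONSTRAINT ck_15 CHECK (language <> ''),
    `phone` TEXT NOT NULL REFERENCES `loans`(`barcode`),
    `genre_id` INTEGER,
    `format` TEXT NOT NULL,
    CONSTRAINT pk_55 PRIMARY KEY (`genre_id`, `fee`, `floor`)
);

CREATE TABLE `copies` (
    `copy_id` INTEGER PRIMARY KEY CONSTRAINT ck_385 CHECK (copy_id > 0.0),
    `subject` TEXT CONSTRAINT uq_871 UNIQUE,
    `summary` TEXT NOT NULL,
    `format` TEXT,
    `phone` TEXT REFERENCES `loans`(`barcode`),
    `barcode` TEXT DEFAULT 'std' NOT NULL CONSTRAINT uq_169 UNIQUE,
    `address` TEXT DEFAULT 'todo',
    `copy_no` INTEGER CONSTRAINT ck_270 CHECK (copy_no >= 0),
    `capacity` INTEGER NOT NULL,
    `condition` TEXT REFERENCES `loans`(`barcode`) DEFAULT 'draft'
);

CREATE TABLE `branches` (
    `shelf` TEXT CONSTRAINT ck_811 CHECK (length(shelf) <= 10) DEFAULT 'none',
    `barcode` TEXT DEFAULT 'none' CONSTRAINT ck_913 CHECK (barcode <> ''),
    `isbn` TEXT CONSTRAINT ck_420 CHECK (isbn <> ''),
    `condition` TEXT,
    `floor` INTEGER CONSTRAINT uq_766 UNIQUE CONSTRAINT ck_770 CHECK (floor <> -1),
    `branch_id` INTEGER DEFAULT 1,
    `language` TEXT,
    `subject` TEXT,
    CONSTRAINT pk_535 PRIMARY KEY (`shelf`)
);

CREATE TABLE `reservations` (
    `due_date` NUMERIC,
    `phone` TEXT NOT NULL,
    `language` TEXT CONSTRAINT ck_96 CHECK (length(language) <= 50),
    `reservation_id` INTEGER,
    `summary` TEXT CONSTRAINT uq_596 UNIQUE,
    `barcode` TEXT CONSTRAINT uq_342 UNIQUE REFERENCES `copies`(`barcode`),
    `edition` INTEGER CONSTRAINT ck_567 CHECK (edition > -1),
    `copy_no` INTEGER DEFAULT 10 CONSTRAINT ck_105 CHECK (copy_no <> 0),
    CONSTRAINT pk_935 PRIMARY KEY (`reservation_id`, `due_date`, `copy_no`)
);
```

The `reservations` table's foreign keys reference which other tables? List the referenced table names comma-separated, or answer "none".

copies

- barcode REFERENCES copies(barcode).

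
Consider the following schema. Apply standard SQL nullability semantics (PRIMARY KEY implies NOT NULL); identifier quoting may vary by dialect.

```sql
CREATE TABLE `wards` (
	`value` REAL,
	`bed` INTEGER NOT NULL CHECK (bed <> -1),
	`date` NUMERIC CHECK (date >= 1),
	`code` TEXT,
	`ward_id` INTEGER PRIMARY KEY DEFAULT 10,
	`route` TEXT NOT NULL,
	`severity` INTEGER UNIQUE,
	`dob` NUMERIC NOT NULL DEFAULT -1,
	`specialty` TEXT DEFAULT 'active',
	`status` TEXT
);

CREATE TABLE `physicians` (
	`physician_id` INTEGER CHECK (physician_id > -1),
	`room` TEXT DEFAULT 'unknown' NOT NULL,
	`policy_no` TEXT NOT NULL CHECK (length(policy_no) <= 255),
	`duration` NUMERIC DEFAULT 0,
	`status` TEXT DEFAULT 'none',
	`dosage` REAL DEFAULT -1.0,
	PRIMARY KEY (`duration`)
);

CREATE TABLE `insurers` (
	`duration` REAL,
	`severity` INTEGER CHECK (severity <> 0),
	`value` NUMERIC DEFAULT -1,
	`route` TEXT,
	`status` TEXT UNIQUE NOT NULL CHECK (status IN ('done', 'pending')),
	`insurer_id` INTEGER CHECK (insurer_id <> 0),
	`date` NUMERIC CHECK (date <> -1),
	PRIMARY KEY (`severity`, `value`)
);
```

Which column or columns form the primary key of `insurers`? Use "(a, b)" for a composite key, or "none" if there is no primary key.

(severity, value)

A table-level PRIMARY KEY clause names 2 columns: severity, value.
This is a composite key — the combination is unique, not each column individually.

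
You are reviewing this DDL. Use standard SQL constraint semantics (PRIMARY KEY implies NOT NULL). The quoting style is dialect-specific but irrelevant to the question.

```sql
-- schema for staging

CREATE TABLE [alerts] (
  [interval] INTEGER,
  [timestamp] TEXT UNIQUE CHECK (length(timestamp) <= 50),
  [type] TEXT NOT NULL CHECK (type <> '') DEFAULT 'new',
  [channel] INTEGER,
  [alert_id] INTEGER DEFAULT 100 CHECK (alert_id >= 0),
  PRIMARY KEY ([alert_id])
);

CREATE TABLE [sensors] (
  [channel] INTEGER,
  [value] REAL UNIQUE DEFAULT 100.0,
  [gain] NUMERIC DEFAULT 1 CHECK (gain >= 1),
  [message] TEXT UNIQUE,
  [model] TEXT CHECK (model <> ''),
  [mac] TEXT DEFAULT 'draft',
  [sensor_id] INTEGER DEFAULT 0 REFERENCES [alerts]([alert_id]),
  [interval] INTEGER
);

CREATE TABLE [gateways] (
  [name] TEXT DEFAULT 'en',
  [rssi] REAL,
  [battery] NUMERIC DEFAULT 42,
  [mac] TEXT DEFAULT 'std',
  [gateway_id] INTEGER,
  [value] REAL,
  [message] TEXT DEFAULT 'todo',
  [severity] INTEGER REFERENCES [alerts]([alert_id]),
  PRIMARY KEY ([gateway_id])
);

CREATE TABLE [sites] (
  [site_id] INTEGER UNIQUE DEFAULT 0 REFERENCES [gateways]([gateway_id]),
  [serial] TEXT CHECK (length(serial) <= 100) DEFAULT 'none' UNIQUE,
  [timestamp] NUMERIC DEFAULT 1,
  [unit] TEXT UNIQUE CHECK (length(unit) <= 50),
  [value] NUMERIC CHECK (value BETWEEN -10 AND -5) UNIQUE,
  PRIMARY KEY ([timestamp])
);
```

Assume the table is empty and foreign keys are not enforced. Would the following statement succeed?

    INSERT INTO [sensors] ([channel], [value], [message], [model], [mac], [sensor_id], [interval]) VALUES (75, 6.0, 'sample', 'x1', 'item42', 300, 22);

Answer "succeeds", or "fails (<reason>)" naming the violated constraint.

succeeds

sensors has no NOT NULL or PRIMARY KEY columns.
CHECK constraints: 'x1' satisfies (model <> '').
No constraint is violated.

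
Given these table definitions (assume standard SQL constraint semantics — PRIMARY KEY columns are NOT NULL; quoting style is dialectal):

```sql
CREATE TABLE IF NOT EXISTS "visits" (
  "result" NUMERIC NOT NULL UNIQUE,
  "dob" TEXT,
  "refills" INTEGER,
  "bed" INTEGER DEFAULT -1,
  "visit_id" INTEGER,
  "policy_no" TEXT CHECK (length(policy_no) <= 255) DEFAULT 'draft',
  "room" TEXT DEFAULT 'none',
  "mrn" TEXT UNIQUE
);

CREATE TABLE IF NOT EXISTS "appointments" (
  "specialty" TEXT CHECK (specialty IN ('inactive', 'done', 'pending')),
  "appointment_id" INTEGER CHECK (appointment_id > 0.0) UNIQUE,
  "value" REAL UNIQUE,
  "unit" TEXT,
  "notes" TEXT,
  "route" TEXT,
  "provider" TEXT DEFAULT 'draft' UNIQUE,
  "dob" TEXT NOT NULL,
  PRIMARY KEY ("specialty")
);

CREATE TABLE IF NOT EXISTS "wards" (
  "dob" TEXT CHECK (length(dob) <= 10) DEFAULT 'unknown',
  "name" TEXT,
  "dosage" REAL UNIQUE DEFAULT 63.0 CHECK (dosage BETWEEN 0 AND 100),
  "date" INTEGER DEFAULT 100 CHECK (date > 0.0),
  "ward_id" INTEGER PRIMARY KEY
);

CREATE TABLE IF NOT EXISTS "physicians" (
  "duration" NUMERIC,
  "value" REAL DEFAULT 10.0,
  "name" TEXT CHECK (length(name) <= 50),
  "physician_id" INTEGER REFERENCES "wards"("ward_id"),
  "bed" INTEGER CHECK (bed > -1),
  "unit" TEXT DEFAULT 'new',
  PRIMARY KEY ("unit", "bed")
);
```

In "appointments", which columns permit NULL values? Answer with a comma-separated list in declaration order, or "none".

appointment_id, value, unit, notes, route, provider

- specialty: part of the PRIMARY KEY, which implies NOT NULL → not nullable.
- appointment_id: CHECK does not forbid NULL (a CHECK constraint passes when its expression is NULL) → nullable.
- value: UNIQUE does not imply NOT NULL → nullable.
- unit: no NOT NULL constraint applies → nullable.
- notes: no NOT NULL constraint applies → nullable.
- route: no NOT NULL constraint applies → nullable.
- provider: UNIQUE does not imply NOT NULL → nullable.
- dob: declared NOT NULL → not nullable.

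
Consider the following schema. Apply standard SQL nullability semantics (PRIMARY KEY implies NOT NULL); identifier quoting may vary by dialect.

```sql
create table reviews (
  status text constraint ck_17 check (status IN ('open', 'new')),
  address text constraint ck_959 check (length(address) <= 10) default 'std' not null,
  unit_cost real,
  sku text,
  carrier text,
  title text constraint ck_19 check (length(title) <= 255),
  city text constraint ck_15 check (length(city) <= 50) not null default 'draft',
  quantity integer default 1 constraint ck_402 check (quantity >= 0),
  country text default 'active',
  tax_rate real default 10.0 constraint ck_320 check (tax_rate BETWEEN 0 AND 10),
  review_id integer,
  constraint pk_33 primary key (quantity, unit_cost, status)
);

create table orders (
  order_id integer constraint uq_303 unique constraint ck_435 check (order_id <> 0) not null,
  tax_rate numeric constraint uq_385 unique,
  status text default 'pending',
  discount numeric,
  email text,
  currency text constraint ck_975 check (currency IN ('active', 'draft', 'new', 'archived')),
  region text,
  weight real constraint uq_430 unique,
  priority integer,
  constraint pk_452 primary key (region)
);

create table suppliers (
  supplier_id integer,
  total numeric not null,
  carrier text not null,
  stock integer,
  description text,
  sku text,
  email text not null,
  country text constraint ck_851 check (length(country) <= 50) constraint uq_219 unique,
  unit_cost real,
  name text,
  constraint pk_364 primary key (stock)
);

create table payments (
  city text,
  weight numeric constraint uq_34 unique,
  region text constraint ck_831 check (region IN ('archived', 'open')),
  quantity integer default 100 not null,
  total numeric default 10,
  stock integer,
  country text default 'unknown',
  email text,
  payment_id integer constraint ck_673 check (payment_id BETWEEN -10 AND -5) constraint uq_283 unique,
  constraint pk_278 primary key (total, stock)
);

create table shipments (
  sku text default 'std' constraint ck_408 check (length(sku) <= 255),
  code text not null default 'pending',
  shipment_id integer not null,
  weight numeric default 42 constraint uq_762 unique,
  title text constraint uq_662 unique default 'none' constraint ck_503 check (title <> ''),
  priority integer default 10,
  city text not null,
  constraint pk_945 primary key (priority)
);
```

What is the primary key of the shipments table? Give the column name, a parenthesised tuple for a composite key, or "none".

priority

priority is declared PRIMARY KEY as a table-level PRIMARY KEY clause.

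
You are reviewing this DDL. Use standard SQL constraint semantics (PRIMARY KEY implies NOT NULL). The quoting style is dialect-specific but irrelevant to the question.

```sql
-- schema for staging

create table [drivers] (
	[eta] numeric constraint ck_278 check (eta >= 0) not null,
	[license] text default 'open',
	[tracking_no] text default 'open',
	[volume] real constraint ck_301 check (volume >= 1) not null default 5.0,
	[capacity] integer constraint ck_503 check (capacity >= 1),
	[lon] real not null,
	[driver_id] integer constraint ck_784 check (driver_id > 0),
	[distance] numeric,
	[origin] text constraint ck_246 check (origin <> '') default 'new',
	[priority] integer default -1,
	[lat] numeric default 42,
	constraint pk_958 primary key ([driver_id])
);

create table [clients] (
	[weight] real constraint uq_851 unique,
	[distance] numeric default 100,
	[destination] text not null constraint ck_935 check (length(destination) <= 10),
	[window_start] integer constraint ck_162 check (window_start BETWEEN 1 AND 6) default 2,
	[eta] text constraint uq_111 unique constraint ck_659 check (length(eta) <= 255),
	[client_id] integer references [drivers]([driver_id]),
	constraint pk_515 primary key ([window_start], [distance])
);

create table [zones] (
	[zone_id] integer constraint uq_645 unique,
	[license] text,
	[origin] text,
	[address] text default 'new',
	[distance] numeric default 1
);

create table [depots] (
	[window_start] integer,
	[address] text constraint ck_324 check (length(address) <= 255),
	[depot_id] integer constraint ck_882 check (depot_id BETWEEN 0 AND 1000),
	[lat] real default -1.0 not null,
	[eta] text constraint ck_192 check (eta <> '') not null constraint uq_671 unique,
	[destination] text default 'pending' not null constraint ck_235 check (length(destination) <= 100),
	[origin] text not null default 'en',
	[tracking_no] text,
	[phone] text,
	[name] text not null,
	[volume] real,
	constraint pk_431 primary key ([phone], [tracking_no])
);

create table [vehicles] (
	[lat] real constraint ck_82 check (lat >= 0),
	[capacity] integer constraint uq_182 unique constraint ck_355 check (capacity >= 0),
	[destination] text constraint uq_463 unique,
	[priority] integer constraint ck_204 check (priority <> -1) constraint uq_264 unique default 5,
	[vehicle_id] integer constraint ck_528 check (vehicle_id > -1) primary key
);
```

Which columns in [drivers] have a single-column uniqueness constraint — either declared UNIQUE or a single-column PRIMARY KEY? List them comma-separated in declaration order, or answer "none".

driver_id

- eta: no UNIQUE or single-column PK constraint.
- license: no UNIQUE or single-column PK constraint.
- tracking_no: no UNIQUE or single-column PK constraint.
- volume: no UNIQUE or single-column PK constraint.
- capacity: no UNIQUE or single-column PK constraint.
- lon: no UNIQUE or single-column PK constraint.
- driver_id: single-column PRIMARY KEY → unique.
- distance: no UNIQUE or single-column PK constraint.
- origin: no UNIQUE or single-column PK constraint.
- priority: no UNIQUE or single-column PK constraint.
- lat: no UNIQUE or single-column PK constraint.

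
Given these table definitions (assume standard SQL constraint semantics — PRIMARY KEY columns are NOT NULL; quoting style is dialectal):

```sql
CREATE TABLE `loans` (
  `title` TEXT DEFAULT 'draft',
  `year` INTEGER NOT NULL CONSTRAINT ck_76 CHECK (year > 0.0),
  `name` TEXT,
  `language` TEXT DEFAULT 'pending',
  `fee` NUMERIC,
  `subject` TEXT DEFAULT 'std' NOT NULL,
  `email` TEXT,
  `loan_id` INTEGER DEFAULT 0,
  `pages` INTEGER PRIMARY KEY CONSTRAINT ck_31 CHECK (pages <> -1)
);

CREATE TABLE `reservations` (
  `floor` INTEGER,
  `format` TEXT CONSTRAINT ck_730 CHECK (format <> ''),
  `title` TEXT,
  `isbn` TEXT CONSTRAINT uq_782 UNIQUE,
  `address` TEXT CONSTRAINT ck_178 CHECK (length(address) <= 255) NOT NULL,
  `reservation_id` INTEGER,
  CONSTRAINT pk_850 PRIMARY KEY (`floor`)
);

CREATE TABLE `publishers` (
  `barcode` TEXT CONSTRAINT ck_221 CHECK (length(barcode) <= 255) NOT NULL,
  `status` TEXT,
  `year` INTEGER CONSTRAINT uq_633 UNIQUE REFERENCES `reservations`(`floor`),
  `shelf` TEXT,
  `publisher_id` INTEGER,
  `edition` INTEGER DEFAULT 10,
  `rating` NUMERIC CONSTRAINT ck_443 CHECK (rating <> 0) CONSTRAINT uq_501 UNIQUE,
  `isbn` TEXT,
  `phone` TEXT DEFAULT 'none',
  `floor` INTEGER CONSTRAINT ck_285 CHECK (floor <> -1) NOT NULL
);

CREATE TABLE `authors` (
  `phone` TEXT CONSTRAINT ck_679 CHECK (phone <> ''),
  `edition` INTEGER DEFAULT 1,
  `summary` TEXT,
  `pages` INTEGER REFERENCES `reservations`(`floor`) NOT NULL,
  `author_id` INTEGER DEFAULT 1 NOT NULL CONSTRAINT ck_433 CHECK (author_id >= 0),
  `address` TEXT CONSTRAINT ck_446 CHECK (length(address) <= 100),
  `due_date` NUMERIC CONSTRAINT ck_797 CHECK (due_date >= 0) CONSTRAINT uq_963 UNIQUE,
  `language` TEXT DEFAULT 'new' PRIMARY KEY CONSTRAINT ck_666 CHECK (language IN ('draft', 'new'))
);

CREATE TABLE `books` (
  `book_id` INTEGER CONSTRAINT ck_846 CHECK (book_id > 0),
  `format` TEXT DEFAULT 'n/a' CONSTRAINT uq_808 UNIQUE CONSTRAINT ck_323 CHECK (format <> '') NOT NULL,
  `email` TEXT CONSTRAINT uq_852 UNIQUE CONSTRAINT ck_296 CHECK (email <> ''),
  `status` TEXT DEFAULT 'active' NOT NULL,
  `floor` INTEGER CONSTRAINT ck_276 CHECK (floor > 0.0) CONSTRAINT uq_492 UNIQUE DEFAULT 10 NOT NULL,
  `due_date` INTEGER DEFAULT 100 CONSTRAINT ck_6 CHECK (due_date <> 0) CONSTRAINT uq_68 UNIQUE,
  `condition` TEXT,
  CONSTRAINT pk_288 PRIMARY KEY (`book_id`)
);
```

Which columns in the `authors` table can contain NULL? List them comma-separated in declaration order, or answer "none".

- phone: CHECK does not forbid NULL (a CHECK constraint passes when its expression is NULL) → nullable.
- edition: DEFAULT only fills an omitted column; an explicit NULL is still allowed → nullable.
- summary: no NOT NULL constraint applies → nullable.
- pages: declared NOT NULL → not nullable.
- author_id: declared NOT NULL → not nullable.
- address: CHECK does not forbid NULL (a CHECK constraint passes when its expression is NULL) → nullable.
- due_date: CHECK does not forbid NULL (a CHECK constraint passes when its expression is NULL) → nullable.
- language: part of the PRIMARY KEY, which implies NOT NULL → not nullable.

phone, edition, summary, address, due_date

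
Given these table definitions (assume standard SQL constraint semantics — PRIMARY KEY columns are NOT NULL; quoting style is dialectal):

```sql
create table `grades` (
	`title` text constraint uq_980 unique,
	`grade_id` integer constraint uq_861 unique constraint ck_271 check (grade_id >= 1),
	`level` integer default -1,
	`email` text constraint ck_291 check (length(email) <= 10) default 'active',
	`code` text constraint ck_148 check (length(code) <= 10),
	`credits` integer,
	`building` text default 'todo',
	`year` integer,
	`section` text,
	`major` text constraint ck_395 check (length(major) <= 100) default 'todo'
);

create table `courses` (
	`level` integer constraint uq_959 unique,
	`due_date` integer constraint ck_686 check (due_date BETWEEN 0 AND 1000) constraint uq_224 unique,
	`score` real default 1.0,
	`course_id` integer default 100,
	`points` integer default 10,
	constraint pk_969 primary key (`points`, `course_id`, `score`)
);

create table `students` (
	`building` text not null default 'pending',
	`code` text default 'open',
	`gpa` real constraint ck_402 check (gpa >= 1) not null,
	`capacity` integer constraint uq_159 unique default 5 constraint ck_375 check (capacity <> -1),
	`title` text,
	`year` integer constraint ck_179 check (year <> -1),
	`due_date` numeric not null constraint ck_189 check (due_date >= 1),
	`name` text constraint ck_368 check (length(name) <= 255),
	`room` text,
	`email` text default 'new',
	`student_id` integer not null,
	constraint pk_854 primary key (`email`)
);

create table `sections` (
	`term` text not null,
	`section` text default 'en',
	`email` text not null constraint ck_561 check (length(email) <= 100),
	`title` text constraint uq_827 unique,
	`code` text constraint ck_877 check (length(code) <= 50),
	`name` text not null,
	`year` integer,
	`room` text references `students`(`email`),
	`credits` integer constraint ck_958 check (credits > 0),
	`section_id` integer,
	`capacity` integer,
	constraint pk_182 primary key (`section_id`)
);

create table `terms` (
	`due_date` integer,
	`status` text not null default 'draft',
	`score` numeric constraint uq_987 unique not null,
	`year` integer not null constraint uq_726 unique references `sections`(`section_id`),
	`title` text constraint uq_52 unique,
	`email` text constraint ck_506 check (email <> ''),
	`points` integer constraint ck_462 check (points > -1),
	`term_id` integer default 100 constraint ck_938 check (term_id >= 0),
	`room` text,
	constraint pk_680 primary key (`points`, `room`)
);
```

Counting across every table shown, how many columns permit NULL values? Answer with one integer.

29

grades: 10 nullable (title, grade_id, level, email, code, credits, building, year, section, major — PK none and explicit NOT NULL columns excluded).
courses: 2 nullable (level, due_date — PK (points, course_id, score) and explicit NOT NULL columns excluded).
students: 6 nullable (code, capacity, title, year, name, room — PK (email) and explicit NOT NULL columns excluded).
sections: 7 nullable (section, title, code, year, room, credits, capacity — PK (section_id) and explicit NOT NULL columns excluded).
terms: 4 nullable (due_date, title, email, term_id — PK (points, room) and explicit NOT NULL columns excluded).
Total: 10 + 2 + 6 + 7 + 4 = 29.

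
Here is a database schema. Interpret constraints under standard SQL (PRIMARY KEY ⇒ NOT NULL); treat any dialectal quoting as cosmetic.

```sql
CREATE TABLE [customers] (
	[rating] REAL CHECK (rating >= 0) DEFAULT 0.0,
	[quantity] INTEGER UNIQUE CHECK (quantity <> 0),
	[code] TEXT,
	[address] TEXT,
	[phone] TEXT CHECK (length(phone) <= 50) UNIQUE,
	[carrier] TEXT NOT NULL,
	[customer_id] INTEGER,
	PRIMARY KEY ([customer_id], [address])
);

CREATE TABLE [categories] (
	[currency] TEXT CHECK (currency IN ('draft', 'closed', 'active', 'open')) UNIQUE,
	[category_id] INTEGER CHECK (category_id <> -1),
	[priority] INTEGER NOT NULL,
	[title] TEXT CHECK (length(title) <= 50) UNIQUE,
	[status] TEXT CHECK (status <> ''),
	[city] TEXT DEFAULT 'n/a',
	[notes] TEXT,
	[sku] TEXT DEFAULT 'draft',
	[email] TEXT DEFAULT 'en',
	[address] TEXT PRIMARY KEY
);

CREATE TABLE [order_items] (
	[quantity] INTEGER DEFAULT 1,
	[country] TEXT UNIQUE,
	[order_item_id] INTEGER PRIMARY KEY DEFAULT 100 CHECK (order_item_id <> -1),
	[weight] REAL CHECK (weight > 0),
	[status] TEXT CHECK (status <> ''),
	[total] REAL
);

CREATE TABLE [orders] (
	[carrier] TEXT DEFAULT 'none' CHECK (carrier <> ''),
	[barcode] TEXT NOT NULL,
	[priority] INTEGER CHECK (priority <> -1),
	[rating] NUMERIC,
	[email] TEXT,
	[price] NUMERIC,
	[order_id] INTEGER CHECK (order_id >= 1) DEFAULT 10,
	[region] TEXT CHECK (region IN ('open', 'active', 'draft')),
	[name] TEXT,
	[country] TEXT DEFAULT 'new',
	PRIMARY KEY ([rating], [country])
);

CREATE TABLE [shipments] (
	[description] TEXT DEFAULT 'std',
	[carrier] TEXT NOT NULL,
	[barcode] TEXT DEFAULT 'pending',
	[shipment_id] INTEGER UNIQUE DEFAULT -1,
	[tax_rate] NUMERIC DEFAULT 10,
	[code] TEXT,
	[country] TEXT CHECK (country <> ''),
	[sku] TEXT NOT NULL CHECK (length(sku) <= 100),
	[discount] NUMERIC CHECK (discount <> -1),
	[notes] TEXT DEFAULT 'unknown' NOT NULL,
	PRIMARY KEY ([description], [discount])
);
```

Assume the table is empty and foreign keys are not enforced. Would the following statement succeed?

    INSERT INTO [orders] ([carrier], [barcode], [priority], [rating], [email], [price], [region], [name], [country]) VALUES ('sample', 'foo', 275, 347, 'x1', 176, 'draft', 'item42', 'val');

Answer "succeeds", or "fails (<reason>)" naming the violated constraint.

succeeds

NOT NULL columns: barcode is supplied; country is supplied; rating is supplied.
CHECK constraints: 'sample' satisfies (carrier <> ''); 275 satisfies (priority <> -1); 'draft' satisfies (region IN ('open', 'active', 'draft')).
No constraint is violated.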